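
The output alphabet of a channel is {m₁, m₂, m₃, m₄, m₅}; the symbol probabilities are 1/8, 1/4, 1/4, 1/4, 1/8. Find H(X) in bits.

Each probability is a power of 1/2, so log₂(1/p) is an integer.
H = Σ p·log₂(1/p) = 1/8·3 + 1/4·2 + 1/4·2 + 1/4·2 + 1/8·3 = 2.25 bits.

2.25 bits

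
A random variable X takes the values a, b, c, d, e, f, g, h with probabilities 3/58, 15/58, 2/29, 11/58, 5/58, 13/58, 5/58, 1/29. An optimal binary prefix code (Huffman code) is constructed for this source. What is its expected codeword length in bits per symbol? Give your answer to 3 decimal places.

2.741 bits/symbol

Repeatedly combine the two least-probable nodes; the expected code length is the sum of the merged weights.
merge 1/29 + 3/58 → 5/58
merge 2/29 + 5/58 → 9/58
merge 5/58 + 5/58 → 5/29
merge 9/58 + 5/29 → 19/58
merge 11/58 + 13/58 → 12/29
merge 15/58 + 19/58 → 17/29
merge 12/29 + 17/29 → 1
L = 5/58 + 9/58 + 5/29 + 19/58 + 12/29 + 17/29 + 1 = 159/58 ≈ 2.741 bits/symbol.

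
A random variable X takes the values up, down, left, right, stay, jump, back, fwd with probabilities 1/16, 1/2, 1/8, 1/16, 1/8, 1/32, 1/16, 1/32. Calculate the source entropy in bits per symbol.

Each probability is a power of 1/2, so log₂(1/p) is an integer.
H = Σ p·log₂(1/p) = 1/16·4 + 1/2·1 + 1/8·3 + 1/16·4 + 1/8·3 + 1/32·5 + 1/16·4 + 1/32·5 = 2.3125 bits.

2.3125 bits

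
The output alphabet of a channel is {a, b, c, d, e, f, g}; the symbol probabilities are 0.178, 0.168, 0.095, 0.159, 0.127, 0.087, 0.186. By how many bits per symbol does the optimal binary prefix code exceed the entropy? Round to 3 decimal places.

0.058 bits

Entropy H = −Σ p log₂ p ≈ 2.7559 bits.
Huffman merges: 87/1000+19/200→91/500; 127/1000+159/1000→143/500; 21/125+89/500→173/500; 91/500+93/500→46/125; 143/500+173/500→79/125; 46/125+79/125→1. L = 1407/500 ≈ 2.8140.
L − H = 2.8140 − 2.7559 = 0.058 bits.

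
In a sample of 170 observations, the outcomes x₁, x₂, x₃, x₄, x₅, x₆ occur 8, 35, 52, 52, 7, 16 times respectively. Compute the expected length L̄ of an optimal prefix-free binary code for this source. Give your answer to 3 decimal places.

2.271 bits/symbol

Probabilities are the counts divided by 170.
Repeatedly combine the two least-probable nodes; the expected code length is the sum of the merged weights.
merge 7/170 + 4/85 → 3/34
merge 3/34 + 8/85 → 31/170
merge 31/170 + 7/34 → 33/85
merge 26/85 + 26/85 → 52/85
merge 33/85 + 52/85 → 1
L = 3/34 + 31/170 + 33/85 + 52/85 + 1 = 193/85 ≈ 2.271 bits/symbol.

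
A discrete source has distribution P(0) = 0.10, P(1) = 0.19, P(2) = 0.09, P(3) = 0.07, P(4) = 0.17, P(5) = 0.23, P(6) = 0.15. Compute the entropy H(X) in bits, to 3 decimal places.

2.701 bits

H = −Σ pᵢ log₂ pᵢ.
−0.10·log₂(0.10) = 0.3322
−0.19·log₂(0.19) = 0.4552
−0.09·log₂(0.09) = 0.3127
−0.07·log₂(0.07) = 0.2686
−0.17·log₂(0.17) = 0.4346
−0.23·log₂(0.23) = 0.4877
−0.15·log₂(0.15) = 0.4105
Sum ≈ 2.7014 → 2.701 bits.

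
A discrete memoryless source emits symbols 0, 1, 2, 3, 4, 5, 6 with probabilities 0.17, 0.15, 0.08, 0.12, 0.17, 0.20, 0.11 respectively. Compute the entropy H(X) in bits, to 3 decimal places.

2.753 bits

H = −Σ pᵢ log₂ pᵢ.
−0.17·log₂(0.17) = 0.4346
−0.15·log₂(0.15) = 0.4105
−0.08·log₂(0.08) = 0.2915
−0.12·log₂(0.12) = 0.3671
−0.17·log₂(0.17) = 0.4346
−0.20·log₂(0.20) = 0.4644
−0.11·log₂(0.11) = 0.3503
Sum ≈ 2.7530 → 2.753 bits.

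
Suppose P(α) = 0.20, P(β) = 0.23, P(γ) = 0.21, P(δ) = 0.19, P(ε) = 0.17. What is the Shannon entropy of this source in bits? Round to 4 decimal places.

2.3147 bits

H = −Σ pᵢ log₂ pᵢ.
−0.20·log₂(0.20) = 0.4644
−0.23·log₂(0.23) = 0.4877
−0.21·log₂(0.21) = 0.4728
−0.19·log₂(0.19) = 0.4552
−0.17·log₂(0.17) = 0.4346
Sum ≈ 2.3147 → 2.3147 bits.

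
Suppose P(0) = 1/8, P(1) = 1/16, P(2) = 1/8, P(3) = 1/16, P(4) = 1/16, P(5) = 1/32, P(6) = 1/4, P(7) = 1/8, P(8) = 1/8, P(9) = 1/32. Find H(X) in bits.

3.0625 bits

Each probability is a power of 1/2, so log₂(1/p) is an integer.
H = Σ p·log₂(1/p) = 1/8·3 + 1/16·4 + 1/8·3 + 1/16·4 + 1/16·4 + 1/32·5 + 1/4·2 + 1/8·3 + 1/8·3 + 1/32·5 = 3.0625 bits.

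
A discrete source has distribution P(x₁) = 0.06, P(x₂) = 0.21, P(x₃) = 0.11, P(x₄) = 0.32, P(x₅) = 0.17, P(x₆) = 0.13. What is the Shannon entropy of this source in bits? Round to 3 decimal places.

2.410 bits

H = −Σ pᵢ log₂ pᵢ.
−0.06·log₂(0.06) = 0.2435
−0.21·log₂(0.21) = 0.4728
−0.11·log₂(0.11) = 0.3503
−0.32·log₂(0.32) = 0.5260
−0.17·log₂(0.17) = 0.4346
−0.13·log₂(0.13) = 0.3826
Sum ≈ 2.4099 → 2.410 bits.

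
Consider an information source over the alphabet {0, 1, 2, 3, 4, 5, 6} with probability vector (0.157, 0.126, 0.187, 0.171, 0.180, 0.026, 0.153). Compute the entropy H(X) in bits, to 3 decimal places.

2.681 bits

H = −Σ pᵢ log₂ pᵢ.
−0.157·log₂(0.157) = 0.4194
−0.126·log₂(0.126) = 0.3766
−0.187·log₂(0.187) = 0.4523
−0.171·log₂(0.171) = 0.4357
−0.180·log₂(0.180) = 0.4453
−0.026·log₂(0.026) = 0.1369
−0.153·log₂(0.153) = 0.4144
Sum ≈ 2.6805 → 2.681 bits.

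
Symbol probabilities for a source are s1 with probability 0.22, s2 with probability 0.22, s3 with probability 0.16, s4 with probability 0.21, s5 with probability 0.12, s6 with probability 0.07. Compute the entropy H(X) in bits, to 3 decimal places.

2.493 bits

H = −Σ pᵢ log₂ pᵢ.
−0.22·log₂(0.22) = 0.4806
−0.22·log₂(0.22) = 0.4806
−0.16·log₂(0.16) = 0.4230
−0.21·log₂(0.21) = 0.4728
−0.12·log₂(0.12) = 0.3671
−0.07·log₂(0.07) = 0.2686
Sum ≈ 2.4926 → 2.493 bits.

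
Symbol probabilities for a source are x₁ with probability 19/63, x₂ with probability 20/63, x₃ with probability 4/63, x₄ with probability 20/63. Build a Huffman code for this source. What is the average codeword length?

Repeatedly combine the two least-probable nodes; the expected code length is the sum of the merged weights.
merge 4/63 + 19/63 → 23/63
merge 20/63 + 20/63 → 40/63
merge 23/63 + 40/63 → 1
L = 23/63 + 40/63 + 1 = 2 bits/symbol.

2 bits/symbol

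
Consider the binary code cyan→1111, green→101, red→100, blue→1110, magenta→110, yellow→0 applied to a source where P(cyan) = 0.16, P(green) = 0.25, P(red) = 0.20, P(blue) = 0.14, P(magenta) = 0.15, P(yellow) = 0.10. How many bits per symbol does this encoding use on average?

L̄ = Σ pᵢ·ℓᵢ = 0.16·4 + 0.25·3 + 0.20·3 + 0.14·4 + 0.15·3 + 0.10·1 = 3.1 bits/symbol.

3.1 bits/symbol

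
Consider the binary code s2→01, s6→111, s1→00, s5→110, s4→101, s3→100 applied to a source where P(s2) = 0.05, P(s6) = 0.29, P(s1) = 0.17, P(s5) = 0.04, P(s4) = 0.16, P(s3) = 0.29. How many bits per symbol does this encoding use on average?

2.78 bits/symbol

L̄ = Σ pᵢ·ℓᵢ = 0.05·2 + 0.29·3 + 0.17·2 + 0.04·3 + 0.16·3 + 0.29·3 = 2.78 bits/symbol.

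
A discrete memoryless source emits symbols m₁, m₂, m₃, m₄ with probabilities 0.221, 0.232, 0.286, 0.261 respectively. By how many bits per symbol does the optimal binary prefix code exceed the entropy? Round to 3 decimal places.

0.007 bits

Entropy H = −Σ p log₂ p ≈ 1.9926 bits.
Huffman merges: 221/1000+29/125→453/1000; 261/1000+143/500→547/1000; 453/1000+547/1000→1. L = 2 ≈ 2.0000.
L − H = 2.0000 − 1.9926 = 0.007 bits.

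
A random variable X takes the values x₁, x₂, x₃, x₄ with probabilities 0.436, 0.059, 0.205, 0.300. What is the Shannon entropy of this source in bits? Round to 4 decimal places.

1.7528 bits

H = −Σ pᵢ log₂ pᵢ.
−0.436·log₂(0.436) = 0.5222
−0.059·log₂(0.059) = 0.2409
−0.205·log₂(0.205) = 0.4687
−0.300·log₂(0.300) = 0.5211
Sum ≈ 1.7528 → 1.7528 bits.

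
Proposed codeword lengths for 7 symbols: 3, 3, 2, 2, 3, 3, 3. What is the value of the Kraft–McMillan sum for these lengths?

1.125

With common denominator 2^3 = 8: Σ 2^(−ℓᵢ) = 1/8 + 1/8 + 2/8 + 2/8 + 1/8 + 1/8 + 1/8 = 9/8 = 1.125.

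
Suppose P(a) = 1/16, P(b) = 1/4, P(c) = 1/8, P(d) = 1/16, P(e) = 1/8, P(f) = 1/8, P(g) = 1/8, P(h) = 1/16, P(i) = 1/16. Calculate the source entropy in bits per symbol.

3 bits

Each probability is a power of 1/2, so log₂(1/p) is an integer.
H = Σ p·log₂(1/p) = 1/16·4 + 1/4·2 + 1/8·3 + 1/16·4 + 1/8·3 + 1/8·3 + 1/8·3 + 1/16·4 + 1/16·4 = 3 bits.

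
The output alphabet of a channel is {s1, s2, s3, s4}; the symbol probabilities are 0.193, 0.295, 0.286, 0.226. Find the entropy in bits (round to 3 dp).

1.979 bits

H = −Σ pᵢ log₂ pᵢ.
−0.193·log₂(0.193) = 0.4581
−0.295·log₂(0.295) = 0.5196
−0.286·log₂(0.286) = 0.5165
−0.226·log₂(0.226) = 0.4849
Sum ≈ 1.9790 → 1.979 bits.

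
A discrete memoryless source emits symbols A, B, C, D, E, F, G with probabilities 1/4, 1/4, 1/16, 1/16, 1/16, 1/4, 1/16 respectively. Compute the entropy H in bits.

2.5 bits

Each probability is a power of 1/2, so log₂(1/p) is an integer.
H = Σ p·log₂(1/p) = 1/4·2 + 1/4·2 + 1/16·4 + 1/16·4 + 1/16·4 + 1/4·2 + 1/16·4 = 2.5 bits.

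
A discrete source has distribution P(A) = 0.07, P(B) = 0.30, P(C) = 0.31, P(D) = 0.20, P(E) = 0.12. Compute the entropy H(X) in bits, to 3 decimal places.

2.145 bits

H = −Σ pᵢ log₂ pᵢ.
−0.07·log₂(0.07) = 0.2686
−0.30·log₂(0.30) = 0.5211
−0.31·log₂(0.31) = 0.5238
−0.20·log₂(0.20) = 0.4644
−0.12·log₂(0.12) = 0.3671
Sum ≈ 2.1449 → 2.145 bits.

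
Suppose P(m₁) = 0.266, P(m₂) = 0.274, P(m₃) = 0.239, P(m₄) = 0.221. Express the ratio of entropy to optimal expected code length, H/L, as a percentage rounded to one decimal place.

Entropy H = −Σ p log₂ p ≈ 1.9948 bits.
Huffman merges: 221/1000+239/1000→23/50; 133/500+137/500→27/50; 23/50+27/50→1. L = 2 ≈ 2.0000.
Efficiency = H/L = 1.9948/2.0000 = 99.7%.

99.7%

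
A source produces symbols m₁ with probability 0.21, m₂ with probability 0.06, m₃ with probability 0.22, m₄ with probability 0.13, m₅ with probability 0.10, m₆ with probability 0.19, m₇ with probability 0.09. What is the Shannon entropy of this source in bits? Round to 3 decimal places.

H = −Σ pᵢ log₂ pᵢ.
−0.21·log₂(0.21) = 0.4728
−0.06·log₂(0.06) = 0.2435
−0.22·log₂(0.22) = 0.4806
−0.13·log₂(0.13) = 0.3826
−0.10·log₂(0.10) = 0.3322
−0.19·log₂(0.19) = 0.4552
−0.09·log₂(0.09) = 0.3127
Sum ≈ 2.6796 → 2.680 bits.

2.680 bits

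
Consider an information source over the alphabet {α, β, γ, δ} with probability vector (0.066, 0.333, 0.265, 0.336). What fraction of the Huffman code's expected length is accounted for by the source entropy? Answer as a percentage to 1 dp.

Entropy H = −Σ p log₂ p ≈ 1.8235 bits.
Huffman merges: 33/500+53/200→331/1000; 331/1000+333/1000→83/125; 42/125+83/125→1. L = 399/200 ≈ 1.9950.
Efficiency = H/L = 1.8235/1.9950 = 91.4%.

91.4%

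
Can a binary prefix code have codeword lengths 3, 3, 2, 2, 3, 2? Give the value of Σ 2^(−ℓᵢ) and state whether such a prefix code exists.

With common denominator 2^3 = 8: Σ 2^(−ℓᵢ) = 1/8 + 1/8 + 2/8 + 2/8 + 1/8 + 2/8 = 9/8 = 1.125.
Kraft's inequality requires Σ ≤ 1; here Σ = 1.125 > 1, so no such prefix code exists.

1.125; no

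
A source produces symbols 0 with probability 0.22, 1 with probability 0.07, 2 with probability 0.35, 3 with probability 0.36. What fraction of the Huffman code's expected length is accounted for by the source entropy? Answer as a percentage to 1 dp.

93.8%

Entropy H = −Σ p log₂ p ≈ 1.8098 bits.
Huffman merges: 7/100+11/50→29/100; 29/100+7/20→16/25; 9/25+16/25→1. L = 193/100 ≈ 1.9300.
Efficiency = H/L = 1.8098/1.9300 = 93.8%.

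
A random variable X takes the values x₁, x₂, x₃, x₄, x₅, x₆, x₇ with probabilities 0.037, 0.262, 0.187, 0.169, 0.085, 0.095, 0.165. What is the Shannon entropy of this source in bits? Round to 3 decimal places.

2.622 bits

H = −Σ pᵢ log₂ pᵢ.
−0.037·log₂(0.037) = 0.1760
−0.262·log₂(0.262) = 0.5063
−0.187·log₂(0.187) = 0.4523
−0.169·log₂(0.169) = 0.4335
−0.085·log₂(0.085) = 0.3023
−0.095·log₂(0.095) = 0.3226
−0.165·log₂(0.165) = 0.4289
Sum ≈ 2.6219 → 2.622 bits.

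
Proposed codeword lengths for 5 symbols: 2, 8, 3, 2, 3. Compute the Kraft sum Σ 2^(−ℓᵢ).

With common denominator 2^8 = 256: Σ 2^(−ℓᵢ) = 64/256 + 1/256 + 32/256 + 64/256 + 32/256 = 193/256 = 0.75390625.

0.75390625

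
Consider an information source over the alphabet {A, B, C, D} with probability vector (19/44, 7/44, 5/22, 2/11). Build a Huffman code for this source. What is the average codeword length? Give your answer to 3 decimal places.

Repeatedly combine the two least-probable nodes; the expected code length is the sum of the merged weights.
merge 7/44 + 2/11 → 15/44
merge 5/22 + 15/44 → 25/44
merge 19/44 + 25/44 → 1
L = 15/44 + 25/44 + 1 = 21/11 ≈ 1.909 bits/symbol.

1.909 bits/symbol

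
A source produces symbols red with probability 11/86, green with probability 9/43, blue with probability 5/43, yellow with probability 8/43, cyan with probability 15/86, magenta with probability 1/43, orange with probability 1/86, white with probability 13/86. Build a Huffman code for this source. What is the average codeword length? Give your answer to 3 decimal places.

Repeatedly combine the two least-probable nodes; the expected code length is the sum of the merged weights.
merge 1/86 + 1/43 → 3/86
merge 3/86 + 5/43 → 13/86
merge 11/86 + 13/86 → 12/43
merge 13/86 + 15/86 → 14/43
merge 8/43 + 9/43 → 17/43
merge 12/43 + 14/43 → 26/43
merge 17/43 + 26/43 → 1
L = 3/86 + 13/86 + 12/43 + 14/43 + 17/43 + 26/43 + 1 = 120/43 ≈ 2.791 bits/symbol.

2.791 bits/symbol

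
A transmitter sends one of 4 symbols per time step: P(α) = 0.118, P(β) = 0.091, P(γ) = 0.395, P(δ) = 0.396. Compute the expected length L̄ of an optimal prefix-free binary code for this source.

Repeatedly combine the two least-probable nodes; the expected code length is the sum of the merged weights.
merge 91/1000 + 59/500 → 209/1000
merge 209/1000 + 79/200 → 151/250
merge 99/250 + 151/250 → 1
L = 209/1000 + 151/250 + 1 = 1813/1000 = 1.813 bits/symbol.

1.813 bits/symbol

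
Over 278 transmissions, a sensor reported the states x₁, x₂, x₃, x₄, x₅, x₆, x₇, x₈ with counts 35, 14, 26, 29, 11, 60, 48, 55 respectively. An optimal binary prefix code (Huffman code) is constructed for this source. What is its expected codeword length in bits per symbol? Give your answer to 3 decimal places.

Probabilities are the counts divided by 278.
Repeatedly combine the two least-probable nodes; the expected code length is the sum of the merged weights.
merge 11/278 + 7/139 → 25/278
merge 25/278 + 13/139 → 51/278
merge 29/278 + 35/278 → 32/139
merge 24/139 + 51/278 → 99/278
merge 55/278 + 30/139 → 115/278
merge 32/139 + 99/278 → 163/278
merge 115/278 + 163/278 → 1
L = 25/278 + 51/278 + 32/139 + 99/278 + 115/278 + 163/278 + 1 = 795/278 ≈ 2.860 bits/symbol.

2.860 bits/symbol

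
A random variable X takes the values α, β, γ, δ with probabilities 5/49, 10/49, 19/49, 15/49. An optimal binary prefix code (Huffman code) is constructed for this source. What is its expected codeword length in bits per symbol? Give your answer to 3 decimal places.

1.918 bits/symbol

Repeatedly combine the two least-probable nodes; the expected code length is the sum of the merged weights.
merge 5/49 + 10/49 → 15/49
merge 15/49 + 15/49 → 30/49
merge 19/49 + 30/49 → 1
L = 15/49 + 30/49 + 1 = 94/49 ≈ 1.918 bits/symbol.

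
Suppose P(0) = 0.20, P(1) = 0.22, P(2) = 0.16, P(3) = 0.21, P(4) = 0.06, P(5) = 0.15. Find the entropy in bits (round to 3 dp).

2.495 bits

H = −Σ pᵢ log₂ pᵢ.
−0.20·log₂(0.20) = 0.4644
−0.22·log₂(0.22) = 0.4806
−0.16·log₂(0.16) = 0.4230
−0.21·log₂(0.21) = 0.4728
−0.06·log₂(0.06) = 0.2435
−0.15·log₂(0.15) = 0.4105
Sum ≈ 2.4949 → 2.495 bits.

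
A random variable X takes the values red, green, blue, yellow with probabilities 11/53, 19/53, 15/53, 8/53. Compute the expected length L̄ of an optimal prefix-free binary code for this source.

Repeatedly combine the two least-probable nodes; the expected code length is the sum of the merged weights.
merge 8/53 + 11/53 → 19/53
merge 15/53 + 19/53 → 34/53
merge 19/53 + 34/53 → 1
L = 19/53 + 34/53 + 1 = 2 bits/symbol.

2 bits/symbol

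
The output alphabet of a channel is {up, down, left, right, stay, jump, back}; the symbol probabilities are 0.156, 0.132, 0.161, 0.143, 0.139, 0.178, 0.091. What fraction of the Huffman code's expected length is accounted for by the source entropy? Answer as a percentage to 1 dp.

98.6%

Entropy H = −Σ p log₂ p ≈ 2.7828 bits.
Huffman merges: 91/1000+33/250→223/1000; 139/1000+143/1000→141/500; 39/250+161/1000→317/1000; 89/500+223/1000→401/1000; 141/500+317/1000→599/1000; 401/1000+599/1000→1. L = 1411/500 ≈ 2.8220.
Efficiency = H/L = 2.7828/2.8220 = 98.6%.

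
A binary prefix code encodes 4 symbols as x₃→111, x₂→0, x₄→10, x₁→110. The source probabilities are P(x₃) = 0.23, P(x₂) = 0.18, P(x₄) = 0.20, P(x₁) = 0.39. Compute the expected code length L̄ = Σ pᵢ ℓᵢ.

L̄ = Σ pᵢ·ℓᵢ = 0.23·3 + 0.18·1 + 0.20·2 + 0.39·3 = 2.44 bits/symbol.

2.44 bits/symbol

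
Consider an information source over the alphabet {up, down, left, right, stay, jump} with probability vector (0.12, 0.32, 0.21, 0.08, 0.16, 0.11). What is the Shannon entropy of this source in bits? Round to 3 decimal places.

2.431 bits

H = −Σ pᵢ log₂ pᵢ.
−0.12·log₂(0.12) = 0.3671
−0.32·log₂(0.32) = 0.5260
−0.21·log₂(0.21) = 0.4728
−0.08·log₂(0.08) = 0.2915
−0.16·log₂(0.16) = 0.4230
−0.11·log₂(0.11) = 0.3503
Sum ≈ 2.4307 → 2.431 bits.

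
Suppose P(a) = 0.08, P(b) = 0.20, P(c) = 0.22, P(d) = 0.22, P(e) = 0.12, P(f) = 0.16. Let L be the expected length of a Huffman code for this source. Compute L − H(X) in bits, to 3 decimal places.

Entropy H = −Σ p log₂ p ≈ 2.5071 bits.
Huffman merges: 2/25+3/25→1/5; 4/25+1/5→9/25; 1/5+11/50→21/50; 11/50+9/25→29/50; 21/50+29/50→1. L = 64/25 ≈ 2.5600.
L − H = 2.5600 − 2.5071 = 0.053 bits.

0.053 bits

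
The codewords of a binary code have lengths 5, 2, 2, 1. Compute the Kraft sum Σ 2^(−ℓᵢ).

With common denominator 2^5 = 32: Σ 2^(−ℓᵢ) = 1/32 + 8/32 + 8/32 + 16/32 = 33/32 = 1.03125.

1.03125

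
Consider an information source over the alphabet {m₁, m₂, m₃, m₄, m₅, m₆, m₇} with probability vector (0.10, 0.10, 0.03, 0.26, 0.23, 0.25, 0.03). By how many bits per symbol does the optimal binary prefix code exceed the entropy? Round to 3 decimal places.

0.019 bits

Entropy H = −Σ p log₂ p ≈ 2.4609 bits.
Huffman merges: 3/100+3/100→3/50; 3/50+1/10→4/25; 1/10+4/25→13/50; 23/100+1/4→12/25; 13/50+13/50→13/25; 12/25+13/25→1. L = 62/25 ≈ 2.4800.
L − H = 2.4800 − 2.4609 = 0.019 bits.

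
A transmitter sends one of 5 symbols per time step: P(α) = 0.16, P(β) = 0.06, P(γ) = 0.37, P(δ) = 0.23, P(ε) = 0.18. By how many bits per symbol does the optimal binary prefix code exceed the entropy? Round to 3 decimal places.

Entropy H = −Σ p log₂ p ≈ 2.1303 bits.
Huffman merges: 3/50+4/25→11/50; 9/50+11/50→2/5; 23/100+37/100→3/5; 2/5+3/5→1. L = 111/50 ≈ 2.2200.
L − H = 2.2200 − 2.1303 = 0.090 bits.

0.090 bits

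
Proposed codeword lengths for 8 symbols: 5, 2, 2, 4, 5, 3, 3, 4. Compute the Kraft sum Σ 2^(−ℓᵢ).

With common denominator 2^5 = 32: Σ 2^(−ℓᵢ) = 1/32 + 8/32 + 8/32 + 2/32 + 1/32 + 4/32 + 4/32 + 2/32 = 30/32 = 0.9375.

0.9375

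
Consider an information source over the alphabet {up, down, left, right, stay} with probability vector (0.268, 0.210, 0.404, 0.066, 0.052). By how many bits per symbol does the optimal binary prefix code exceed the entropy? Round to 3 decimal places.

0.051 bits

Entropy H = −Σ p log₂ p ≈ 1.9908 bits.
Huffman merges: 13/250+33/500→59/500; 59/500+21/100→41/125; 67/250+41/125→149/250; 101/250+149/250→1. L = 1021/500 ≈ 2.0420.
L − H = 2.0420 − 1.9908 = 0.051 bits.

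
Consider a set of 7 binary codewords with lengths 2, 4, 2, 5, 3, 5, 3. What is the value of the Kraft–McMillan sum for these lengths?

With common denominator 2^5 = 32: Σ 2^(−ℓᵢ) = 8/32 + 2/32 + 8/32 + 1/32 + 4/32 + 1/32 + 4/32 = 28/32 = 0.875.

0.875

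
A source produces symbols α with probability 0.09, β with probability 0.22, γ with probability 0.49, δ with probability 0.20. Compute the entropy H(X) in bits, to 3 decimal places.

1.762 bits

H = −Σ pᵢ log₂ pᵢ.
−0.09·log₂(0.09) = 0.3127
−0.22·log₂(0.22) = 0.4806
−0.49·log₂(0.49) = 0.5043
−0.20·log₂(0.20) = 0.4644
Sum ≈ 1.7619 → 1.762 bits.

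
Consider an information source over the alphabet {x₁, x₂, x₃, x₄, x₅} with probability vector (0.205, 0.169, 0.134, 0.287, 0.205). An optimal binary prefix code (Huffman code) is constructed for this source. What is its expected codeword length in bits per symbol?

Repeatedly combine the two least-probable nodes; the expected code length is the sum of the merged weights.
merge 67/500 + 169/1000 → 303/1000
merge 41/200 + 41/200 → 41/100
merge 287/1000 + 303/1000 → 59/100
merge 41/100 + 59/100 → 1
L = 303/1000 + 41/100 + 59/100 + 1 = 2303/1000 = 2.303 bits/symbol.

2.303 bits/symbol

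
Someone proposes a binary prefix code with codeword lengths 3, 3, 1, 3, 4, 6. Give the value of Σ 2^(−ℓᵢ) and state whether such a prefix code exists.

0.953125; yes

With common denominator 2^6 = 64: Σ 2^(−ℓᵢ) = 8/64 + 8/64 + 32/64 + 8/64 + 4/64 + 1/64 = 61/64 = 0.953125.
Kraft's inequality requires Σ ≤ 1; here Σ = 0.953125 ≤ 1, so such a prefix code exists.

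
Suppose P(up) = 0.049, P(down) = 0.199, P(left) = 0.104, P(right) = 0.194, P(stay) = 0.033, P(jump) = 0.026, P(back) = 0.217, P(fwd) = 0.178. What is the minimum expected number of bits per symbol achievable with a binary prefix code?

2.751 bits/symbol

Repeatedly combine the two least-probable nodes; the expected code length is the sum of the merged weights.
merge 13/500 + 33/1000 → 59/1000
merge 49/1000 + 59/1000 → 27/250
merge 13/125 + 27/250 → 53/250
merge 89/500 + 97/500 → 93/250
merge 199/1000 + 53/250 → 411/1000
merge 217/1000 + 93/250 → 589/1000
merge 411/1000 + 589/1000 → 1
L = 59/1000 + 27/250 + 53/250 + 93/250 + 411/1000 + 589/1000 + 1 = 2751/1000 = 2.751 bits/symbol.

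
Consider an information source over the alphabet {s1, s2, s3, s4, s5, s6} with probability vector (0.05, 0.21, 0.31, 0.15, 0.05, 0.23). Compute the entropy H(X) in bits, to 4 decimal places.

H = −Σ pᵢ log₂ pᵢ.
−0.05·log₂(0.05) = 0.2161
−0.21·log₂(0.21) = 0.4728
−0.31·log₂(0.31) = 0.5238
−0.15·log₂(0.15) = 0.4105
−0.05·log₂(0.05) = 0.2161
−0.23·log₂(0.23) = 0.4877
Sum ≈ 2.3270 → 2.3270 bits.

2.3270 bits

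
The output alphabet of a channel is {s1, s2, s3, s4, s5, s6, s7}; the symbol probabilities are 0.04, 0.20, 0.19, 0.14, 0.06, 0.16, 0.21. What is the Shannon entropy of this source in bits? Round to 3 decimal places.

H = −Σ pᵢ log₂ pᵢ.
−0.04·log₂(0.04) = 0.1858
−0.20·log₂(0.20) = 0.4644
−0.19·log₂(0.19) = 0.4552
−0.14·log₂(0.14) = 0.3971
−0.06·log₂(0.06) = 0.2435
−0.16·log₂(0.16) = 0.4230
−0.21·log₂(0.21) = 0.4728
Sum ≈ 2.6419 → 2.642 bits.

2.642 bits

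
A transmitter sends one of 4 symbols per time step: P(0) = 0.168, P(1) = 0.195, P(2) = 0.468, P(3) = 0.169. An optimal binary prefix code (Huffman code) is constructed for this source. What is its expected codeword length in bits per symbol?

Repeatedly combine the two least-probable nodes; the expected code length is the sum of the merged weights.
merge 21/125 + 169/1000 → 337/1000
merge 39/200 + 337/1000 → 133/250
merge 117/250 + 133/250 → 1
L = 337/1000 + 133/250 + 1 = 1869/1000 = 1.869 bits/symbol.

1.869 bits/symbol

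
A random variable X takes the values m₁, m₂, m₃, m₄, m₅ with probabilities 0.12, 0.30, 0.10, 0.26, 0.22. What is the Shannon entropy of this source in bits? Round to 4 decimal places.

H = −Σ pᵢ log₂ pᵢ.
−0.12·log₂(0.12) = 0.3671
−0.30·log₂(0.30) = 0.5211
−0.10·log₂(0.10) = 0.3322
−0.26·log₂(0.26) = 0.5053
−0.22·log₂(0.22) = 0.4806
Sum ≈ 2.2062 → 2.2062 bits.

2.2062 bits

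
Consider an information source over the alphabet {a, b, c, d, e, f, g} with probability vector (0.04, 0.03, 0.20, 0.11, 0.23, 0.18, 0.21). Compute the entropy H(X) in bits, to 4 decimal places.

H = −Σ pᵢ log₂ pᵢ.
−0.04·log₂(0.04) = 0.1858
−0.03·log₂(0.03) = 0.1518
−0.20·log₂(0.20) = 0.4644
−0.11·log₂(0.11) = 0.3503
−0.23·log₂(0.23) = 0.4877
−0.18·log₂(0.18) = 0.4453
−0.21·log₂(0.21) = 0.4728
Sum ≈ 2.5580 → 2.5580 bits.

2.5580 bits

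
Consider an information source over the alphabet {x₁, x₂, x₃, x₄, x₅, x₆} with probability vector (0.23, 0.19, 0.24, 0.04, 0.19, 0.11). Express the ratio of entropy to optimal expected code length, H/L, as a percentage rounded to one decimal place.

97.5%

Entropy H = −Σ p log₂ p ≈ 2.4283 bits.
Huffman merges: 1/25+11/100→3/20; 3/20+19/100→17/50; 19/100+23/100→21/50; 6/25+17/50→29/50; 21/50+29/50→1. L = 249/100 ≈ 2.4900.
Efficiency = H/L = 2.4283/2.4900 = 97.5%.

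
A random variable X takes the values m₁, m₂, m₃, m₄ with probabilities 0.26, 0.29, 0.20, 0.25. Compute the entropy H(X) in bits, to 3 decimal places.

1.988 bits

H = −Σ pᵢ log₂ pᵢ.
−0.26·log₂(0.26) = 0.5053
−0.29·log₂(0.29) = 0.5179
−0.20·log₂(0.20) = 0.4644
−0.25·log₂(0.25) = 0.5000
Sum ≈ 1.9876 → 1.988 bits.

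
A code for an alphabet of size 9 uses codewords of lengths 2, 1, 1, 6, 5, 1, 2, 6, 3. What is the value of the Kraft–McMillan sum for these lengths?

2.1875

With common denominator 2^6 = 64: Σ 2^(−ℓᵢ) = 16/64 + 32/64 + 32/64 + 1/64 + 2/64 + 32/64 + 16/64 + 1/64 + 8/64 = 140/64 = 2.1875.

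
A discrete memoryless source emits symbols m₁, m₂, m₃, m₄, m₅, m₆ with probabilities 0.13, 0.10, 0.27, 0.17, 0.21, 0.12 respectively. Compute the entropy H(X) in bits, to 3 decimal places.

2.499 bits

H = −Σ pᵢ log₂ pᵢ.
−0.13·log₂(0.13) = 0.3826
−0.10·log₂(0.10) = 0.3322
−0.27·log₂(0.27) = 0.5100
−0.17·log₂(0.17) = 0.4346
−0.21·log₂(0.21) = 0.4728
−0.12·log₂(0.12) = 0.3671
Sum ≈ 2.4993 → 2.499 bits.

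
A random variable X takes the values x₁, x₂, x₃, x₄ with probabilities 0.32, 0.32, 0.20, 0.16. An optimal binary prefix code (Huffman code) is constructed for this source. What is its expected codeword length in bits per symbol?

Repeatedly combine the two least-probable nodes; the expected code length is the sum of the merged weights.
merge 4/25 + 1/5 → 9/25
merge 8/25 + 8/25 → 16/25
merge 9/25 + 16/25 → 1
L = 9/25 + 16/25 + 1 = 2 bits/symbol.

2 bits/symbol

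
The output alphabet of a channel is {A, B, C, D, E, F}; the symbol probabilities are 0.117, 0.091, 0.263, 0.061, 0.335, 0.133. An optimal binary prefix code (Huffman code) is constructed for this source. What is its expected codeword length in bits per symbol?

Repeatedly combine the two least-probable nodes; the expected code length is the sum of the merged weights.
merge 61/1000 + 91/1000 → 19/125
merge 117/1000 + 133/1000 → 1/4
merge 19/125 + 1/4 → 201/500
merge 263/1000 + 67/200 → 299/500
merge 201/500 + 299/500 → 1
L = 19/125 + 1/4 + 201/500 + 299/500 + 1 = 1201/500 = 2.402 bits/symbol.

2.402 bits/symbol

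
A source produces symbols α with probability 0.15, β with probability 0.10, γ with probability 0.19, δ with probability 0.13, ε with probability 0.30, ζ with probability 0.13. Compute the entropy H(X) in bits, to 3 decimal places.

2.484 bits

H = −Σ pᵢ log₂ pᵢ.
−0.15·log₂(0.15) = 0.4105
−0.10·log₂(0.10) = 0.3322
−0.19·log₂(0.19) = 0.4552
−0.13·log₂(0.13) = 0.3826
−0.30·log₂(0.30) = 0.5211
−0.13·log₂(0.13) = 0.3826
Sum ≈ 2.4843 → 2.484 bits.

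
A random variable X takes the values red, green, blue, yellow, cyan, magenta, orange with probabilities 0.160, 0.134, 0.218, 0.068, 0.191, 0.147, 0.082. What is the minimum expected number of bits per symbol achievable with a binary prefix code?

2.741 bits/symbol

Repeatedly combine the two least-probable nodes; the expected code length is the sum of the merged weights.
merge 17/250 + 41/500 → 3/20
merge 67/500 + 147/1000 → 281/1000
merge 3/20 + 4/25 → 31/100
merge 191/1000 + 109/500 → 409/1000
merge 281/1000 + 31/100 → 591/1000
merge 409/1000 + 591/1000 → 1
L = 3/20 + 281/1000 + 31/100 + 409/1000 + 591/1000 + 1 = 2741/1000 = 2.741 bits/symbol.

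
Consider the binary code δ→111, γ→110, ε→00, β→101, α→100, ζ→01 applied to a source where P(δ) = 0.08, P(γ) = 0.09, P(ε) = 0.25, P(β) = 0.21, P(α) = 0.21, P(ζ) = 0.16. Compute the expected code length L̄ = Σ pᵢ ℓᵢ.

2.59 bits/symbol

L̄ = Σ pᵢ·ℓᵢ = 0.08·3 + 0.09·3 + 0.25·2 + 0.21·3 + 0.21·3 + 0.16·2 = 2.59 bits/symbol.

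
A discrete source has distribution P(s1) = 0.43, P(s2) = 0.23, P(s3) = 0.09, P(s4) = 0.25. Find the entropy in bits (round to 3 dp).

1.824 bits

H = −Σ pᵢ log₂ pᵢ.
−0.43·log₂(0.43) = 0.5236
−0.23·log₂(0.23) = 0.4877
−0.09·log₂(0.09) = 0.3127
−0.25·log₂(0.25) = 0.5000
Sum ≈ 1.8239 → 1.824 bits.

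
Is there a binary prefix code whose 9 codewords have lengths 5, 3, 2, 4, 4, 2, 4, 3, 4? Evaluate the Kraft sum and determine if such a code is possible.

With common denominator 2^5 = 32: Σ 2^(−ℓᵢ) = 1/32 + 4/32 + 8/32 + 2/32 + 2/32 + 8/32 + 2/32 + 4/32 + 2/32 = 33/32 = 1.03125.
Kraft's inequality requires Σ ≤ 1; here Σ = 1.03125 > 1, so no such prefix code exists.

1.03125; no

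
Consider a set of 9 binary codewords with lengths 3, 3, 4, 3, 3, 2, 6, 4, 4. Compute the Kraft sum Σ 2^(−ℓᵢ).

0.953125

With common denominator 2^6 = 64: Σ 2^(−ℓᵢ) = 8/64 + 8/64 + 4/64 + 8/64 + 8/64 + 16/64 + 1/64 + 4/64 + 4/64 = 61/64 = 0.953125.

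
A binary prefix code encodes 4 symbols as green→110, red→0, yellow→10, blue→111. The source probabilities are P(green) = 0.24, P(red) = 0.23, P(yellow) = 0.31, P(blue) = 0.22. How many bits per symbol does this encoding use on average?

L̄ = Σ pᵢ·ℓᵢ = 0.24·3 + 0.23·1 + 0.31·2 + 0.22·3 = 2.23 bits/symbol.

2.23 bits/symbol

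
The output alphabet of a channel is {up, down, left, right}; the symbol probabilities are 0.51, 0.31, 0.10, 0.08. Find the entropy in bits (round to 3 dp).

H = −Σ pᵢ log₂ pᵢ.
−0.51·log₂(0.51) = 0.4954
−0.31·log₂(0.31) = 0.5238
−0.10·log₂(0.10) = 0.3322
−0.08·log₂(0.08) = 0.2915
Sum ≈ 1.6429 → 1.643 bits.

1.643 bits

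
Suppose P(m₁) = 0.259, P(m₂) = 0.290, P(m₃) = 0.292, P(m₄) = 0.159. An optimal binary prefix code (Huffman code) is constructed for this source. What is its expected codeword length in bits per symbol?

2 bits/symbol

Repeatedly combine the two least-probable nodes; the expected code length is the sum of the merged weights.
merge 159/1000 + 259/1000 → 209/500
merge 29/100 + 73/250 → 291/500
merge 209/500 + 291/500 → 1
L = 209/500 + 291/500 + 1 = 2 bits/symbol.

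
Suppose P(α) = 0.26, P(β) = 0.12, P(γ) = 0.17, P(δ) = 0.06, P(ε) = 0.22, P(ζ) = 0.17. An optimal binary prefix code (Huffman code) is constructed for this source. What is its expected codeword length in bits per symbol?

2.52 bits/symbol

Repeatedly combine the two least-probable nodes; the expected code length is the sum of the merged weights.
merge 3/50 + 3/25 → 9/50
merge 17/100 + 17/100 → 17/50
merge 9/50 + 11/50 → 2/5
merge 13/50 + 17/50 → 3/5
merge 2/5 + 3/5 → 1
L = 9/50 + 17/50 + 2/5 + 3/5 + 1 = 63/25 = 2.52 bits/symbol.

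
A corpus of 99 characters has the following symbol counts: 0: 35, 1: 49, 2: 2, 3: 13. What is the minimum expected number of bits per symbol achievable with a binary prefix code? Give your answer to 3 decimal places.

Probabilities are the counts divided by 99.
Repeatedly combine the two least-probable nodes; the expected code length is the sum of the merged weights.
merge 2/99 + 13/99 → 5/33
merge 5/33 + 35/99 → 50/99
merge 49/99 + 50/99 → 1
L = 5/33 + 50/99 + 1 = 164/99 ≈ 1.657 bits/symbol.

1.657 bits/symbol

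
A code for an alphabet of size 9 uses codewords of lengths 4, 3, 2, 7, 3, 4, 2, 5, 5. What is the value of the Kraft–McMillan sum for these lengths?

0.9453125

With common denominator 2^7 = 128: Σ 2^(−ℓᵢ) = 8/128 + 16/128 + 32/128 + 1/128 + 16/128 + 8/128 + 32/128 + 4/128 + 4/128 = 121/128 = 0.9453125.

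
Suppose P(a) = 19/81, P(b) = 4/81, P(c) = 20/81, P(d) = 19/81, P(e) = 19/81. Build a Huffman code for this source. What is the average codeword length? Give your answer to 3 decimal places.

Repeatedly combine the two least-probable nodes; the expected code length is the sum of the merged weights.
merge 4/81 + 19/81 → 23/81
merge 19/81 + 19/81 → 38/81
merge 20/81 + 23/81 → 43/81
merge 38/81 + 43/81 → 1
L = 23/81 + 38/81 + 43/81 + 1 = 185/81 ≈ 2.284 bits/symbol.

2.284 bits/symbol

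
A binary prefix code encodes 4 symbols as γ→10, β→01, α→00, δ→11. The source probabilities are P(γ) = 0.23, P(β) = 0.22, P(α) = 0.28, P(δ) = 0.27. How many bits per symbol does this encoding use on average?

2 bits/symbol

L̄ = Σ pᵢ·ℓᵢ = 0.23·2 + 0.22·2 + 0.28·2 + 0.27·2 = 2 bits/symbol.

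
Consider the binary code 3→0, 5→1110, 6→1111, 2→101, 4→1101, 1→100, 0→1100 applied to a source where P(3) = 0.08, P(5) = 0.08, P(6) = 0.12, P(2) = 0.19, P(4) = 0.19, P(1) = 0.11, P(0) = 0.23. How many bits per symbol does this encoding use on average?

L̄ = Σ pᵢ·ℓᵢ = 0.08·1 + 0.08·4 + 0.12·4 + 0.19·3 + 0.19·4 + 0.11·3 + 0.23·4 = 3.46 bits/symbol.

3.46 bits/symbol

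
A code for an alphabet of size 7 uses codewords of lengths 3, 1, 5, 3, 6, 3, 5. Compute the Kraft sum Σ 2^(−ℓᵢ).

0.953125

With common denominator 2^6 = 64: Σ 2^(−ℓᵢ) = 8/64 + 32/64 + 2/64 + 8/64 + 1/64 + 8/64 + 2/64 = 61/64 = 0.953125.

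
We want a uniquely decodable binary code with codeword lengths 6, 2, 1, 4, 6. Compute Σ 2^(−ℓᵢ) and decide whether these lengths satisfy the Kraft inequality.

With common denominator 2^6 = 64: Σ 2^(−ℓᵢ) = 1/64 + 16/64 + 32/64 + 4/64 + 1/64 = 54/64 = 0.84375.
Kraft's inequality requires Σ ≤ 1; here Σ = 0.84375 ≤ 1, so such a prefix code exists.

0.84375; yes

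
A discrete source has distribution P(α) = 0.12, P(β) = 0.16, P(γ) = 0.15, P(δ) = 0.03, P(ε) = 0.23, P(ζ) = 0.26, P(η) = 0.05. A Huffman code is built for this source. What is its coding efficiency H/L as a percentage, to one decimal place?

98.9%

Entropy H = −Σ p log₂ p ≈ 2.5614 bits.
Huffman merges: 3/100+1/20→2/25; 2/25+3/25→1/5; 3/20+4/25→31/100; 1/5+23/100→43/100; 13/50+31/100→57/100; 43/100+57/100→1. L = 259/100 ≈ 2.5900.
Efficiency = H/L = 2.5614/2.5900 = 98.9%.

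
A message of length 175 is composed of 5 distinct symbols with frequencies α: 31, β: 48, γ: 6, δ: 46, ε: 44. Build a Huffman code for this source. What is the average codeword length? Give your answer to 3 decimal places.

Probabilities are the counts divided by 175.
Repeatedly combine the two least-probable nodes; the expected code length is the sum of the merged weights.
merge 6/175 + 31/175 → 37/175
merge 37/175 + 44/175 → 81/175
merge 46/175 + 48/175 → 94/175
merge 81/175 + 94/175 → 1
L = 37/175 + 81/175 + 94/175 + 1 = 387/175 ≈ 2.211 bits/symbol.

2.211 bits/symbol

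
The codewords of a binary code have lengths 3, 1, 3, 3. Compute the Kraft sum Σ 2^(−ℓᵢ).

With common denominator 2^3 = 8: Σ 2^(−ℓᵢ) = 1/8 + 4/8 + 1/8 + 1/8 = 7/8 = 0.875.

0.875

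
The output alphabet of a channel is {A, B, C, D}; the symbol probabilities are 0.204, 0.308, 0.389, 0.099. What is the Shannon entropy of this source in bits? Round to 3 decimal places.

1.851 bits

H = −Σ pᵢ log₂ pᵢ.
−0.204·log₂(0.204) = 0.4678
−0.308·log₂(0.308) = 0.5233
−0.389·log₂(0.389) = 0.5299
−0.099·log₂(0.099) = 0.3303
Sum ≈ 1.8513 → 1.851 bits.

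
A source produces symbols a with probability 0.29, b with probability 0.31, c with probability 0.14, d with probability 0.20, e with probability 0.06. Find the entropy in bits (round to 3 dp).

2.147 bits

H = −Σ pᵢ log₂ pᵢ.
−0.29·log₂(0.29) = 0.5179
−0.31·log₂(0.31) = 0.5238
−0.14·log₂(0.14) = 0.3971
−0.20·log₂(0.20) = 0.4644
−0.06·log₂(0.06) = 0.2435
Sum ≈ 2.1467 → 2.147 bits.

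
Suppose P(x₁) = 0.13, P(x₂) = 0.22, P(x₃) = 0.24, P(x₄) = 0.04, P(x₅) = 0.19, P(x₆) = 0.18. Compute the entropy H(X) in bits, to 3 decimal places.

2.444 bits

H = −Σ pᵢ log₂ pᵢ.
−0.13·log₂(0.13) = 0.3826
−0.22·log₂(0.22) = 0.4806
−0.24·log₂(0.24) = 0.4941
−0.04·log₂(0.04) = 0.1858
−0.19·log₂(0.19) = 0.4552
−0.18·log₂(0.18) = 0.4453
Sum ≈ 2.4436 → 2.444 bits.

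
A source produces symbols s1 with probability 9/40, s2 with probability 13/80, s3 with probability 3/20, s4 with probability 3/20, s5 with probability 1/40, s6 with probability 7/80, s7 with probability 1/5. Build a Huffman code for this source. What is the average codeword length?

2.6875 bits/symbol

Repeatedly combine the two least-probable nodes; the expected code length is the sum of the merged weights.
merge 1/40 + 7/80 → 9/80
merge 9/80 + 3/20 → 21/80
merge 3/20 + 13/80 → 5/16
merge 1/5 + 9/40 → 17/40
merge 21/80 + 5/16 → 23/40
merge 17/40 + 23/40 → 1
L = 9/80 + 21/80 + 5/16 + 17/40 + 23/40 + 1 = 43/16 = 2.6875 bits/symbol.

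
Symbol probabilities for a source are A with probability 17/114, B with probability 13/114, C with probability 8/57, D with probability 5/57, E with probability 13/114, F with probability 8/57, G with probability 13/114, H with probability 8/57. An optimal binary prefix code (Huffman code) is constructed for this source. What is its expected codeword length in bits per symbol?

Repeatedly combine the two least-probable nodes; the expected code length is the sum of the merged weights.
merge 5/57 + 13/114 → 23/114
merge 13/114 + 13/114 → 13/57
merge 8/57 + 8/57 → 16/57
merge 8/57 + 17/114 → 11/38
merge 23/114 + 13/57 → 49/114
merge 16/57 + 11/38 → 65/114
merge 49/114 + 65/114 → 1
L = 23/114 + 13/57 + 16/57 + 11/38 + 49/114 + 65/114 + 1 = 3 bits/symbol.

3 bits/symbol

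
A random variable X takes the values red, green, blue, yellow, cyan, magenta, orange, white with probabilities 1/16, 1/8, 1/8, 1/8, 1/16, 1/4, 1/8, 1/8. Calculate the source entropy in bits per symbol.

Each probability is a power of 1/2, so log₂(1/p) is an integer.
H = Σ p·log₂(1/p) = 1/16·4 + 1/8·3 + 1/8·3 + 1/8·3 + 1/16·4 + 1/4·2 + 1/8·3 + 1/8·3 = 2.875 bits.

2.875 bits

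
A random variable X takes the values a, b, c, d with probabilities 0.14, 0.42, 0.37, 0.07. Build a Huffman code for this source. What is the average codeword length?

Repeatedly combine the two least-probable nodes; the expected code length is the sum of the merged weights.
merge 7/100 + 7/50 → 21/100
merge 21/100 + 37/100 → 29/50
merge 21/50 + 29/50 → 1
L = 21/100 + 29/50 + 1 = 179/100 = 1.79 bits/symbol.

1.79 bits/symbol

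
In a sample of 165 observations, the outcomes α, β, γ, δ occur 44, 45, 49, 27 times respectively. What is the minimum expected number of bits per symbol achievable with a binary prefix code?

Probabilities are the counts divided by 165.
Repeatedly combine the two least-probable nodes; the expected code length is the sum of the merged weights.
merge 9/55 + 4/15 → 71/165
merge 3/11 + 49/165 → 94/165
merge 71/165 + 94/165 → 1
L = 71/165 + 94/165 + 1 = 2 bits/symbol.

2 bits/symbol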